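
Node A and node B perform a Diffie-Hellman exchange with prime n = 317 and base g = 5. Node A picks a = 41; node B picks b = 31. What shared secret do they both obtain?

143

Node B sends B = g^b mod n = 5^31 mod 317.
5^1 ≡ 5 (mod 317)
5^2 = (5^1)^2 ≡ 5^2 = 25 ≡ 25 (mod 317)
5^4 = (5^2)^2 ≡ 25^2 = 625 ≡ 308 (mod 317)
5^8 = (5^4)^2 ≡ 308^2 = 94864 ≡ 81 (mod 317)
5^16 = (5^8)^2 ≡ 81^2 = 6561 ≡ 221 (mod 317)
5^31 = 5^16 · 5^8 · 5^4 · 5^2 · 5^1 ≡ 221 · 81 · 308 · 25 · 5 ≡ 68 (mod 317).
So B = 68. Node A then computes K = B^a mod n = 68^41 mod 317.
68^1 ≡ 68 (mod 317)
68^2 = (68^1)^2 ≡ 68^2 = 4624 ≡ 186 (mod 317)
68^4 = (68^2)^2 ≡ 186^2 = 34596 ≡ 43 (mod 317)
68^8 = (68^4)^2 ≡ 43^2 = 1849 ≡ 264 (mod 317)
68^16 = (68^8)^2 ≡ 264^2 = 69696 ≡ 273 (mod 317)
68^32 = (68^16)^2 ≡ 273^2 = 74529 ≡ 34 (mod 317)
68^41 = 68^32 · 68^8 · 68^1 ≡ 34 · 264 · 68 ≡ 143 (mod 317).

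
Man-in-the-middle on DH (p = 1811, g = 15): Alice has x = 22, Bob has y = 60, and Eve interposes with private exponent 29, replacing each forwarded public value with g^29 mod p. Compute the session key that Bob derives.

361

Bob receives Eve's public value M = 15^29 mod 1811 instead of the honest one.
15^1 ≡ 15 (mod 1811)
15^2 = (15^1)^2 ≡ 15^2 = 225 ≡ 225 (mod 1811)
15^4 = (15^2)^2 ≡ 225^2 = 50625 ≡ 1728 (mod 1811)
15^8 = (15^4)^2 ≡ 1728^2 = 2985984 ≡ 1456 (mod 1811)
15^16 = (15^8)^2 ≡ 1456^2 = 2119936 ≡ 1066 (mod 1811)
15^29 = 15^16 · 15^8 · 15^4 · 15^1 ≡ 1066 · 1456 · 1728 · 15 ≡ 1023 (mod 1811).
So M = 1023. Bob computes K = M^60 mod 1811.
1023^1 ≡ 1023 (mod 1811)
1023^2 = (1023^1)^2 ≡ 1023^2 = 1046529 ≡ 1582 (mod 1811)
1023^4 = (1023^2)^2 ≡ 1582^2 = 2502724 ≡ 1733 (mod 1811)
1023^8 = (1023^4)^2 ≡ 1733^2 = 3003289 ≡ 651 (mod 1811)
1023^16 = (1023^8)^2 ≡ 651^2 = 423801 ≡ 27 (mod 1811)
1023^32 = (1023^16)^2 ≡ 27^2 = 729 ≡ 729 (mod 1811)
1023^60 = 1023^32 · 1023^16 · 1023^8 · 1023^4 ≡ 729 · 27 · 651 · 1733 ≡ 361 (mod 1811).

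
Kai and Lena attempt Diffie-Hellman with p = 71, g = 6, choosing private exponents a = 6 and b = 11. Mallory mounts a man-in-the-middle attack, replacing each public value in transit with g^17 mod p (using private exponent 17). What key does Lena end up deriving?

10

Lena receives Mallory's public value M = 6^17 mod 71 instead of the honest one.
6^1 ≡ 6 (mod 71)
6^2 = (6^1)^2 ≡ 6^2 = 36 ≡ 36 (mod 71)
6^4 = (6^2)^2 ≡ 36^2 = 1296 ≡ 18 (mod 71)
6^8 = (6^4)^2 ≡ 18^2 = 324 ≡ 40 (mod 71)
6^16 = (6^8)^2 ≡ 40^2 = 1600 ≡ 38 (mod 71)
6^17 = 6^16 · 6^1 ≡ 38 · 6 ≡ 15 (mod 71).
So M = 15. Lena computes K = M^11 mod 71.
15^1 ≡ 15 (mod 71)
15^2 = (15^1)^2 ≡ 15^2 = 225 ≡ 12 (mod 71)
15^4 = (15^2)^2 ≡ 12^2 = 144 ≡ 2 (mod 71)
15^8 = (15^4)^2 ≡ 2^2 = 4 ≡ 4 (mod 71)
15^11 = 15^8 · 15^2 · 15^1 ≡ 4 · 12 · 15 ≡ 10 (mod 71).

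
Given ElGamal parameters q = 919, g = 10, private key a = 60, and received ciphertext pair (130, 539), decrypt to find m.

Shared mask s = c₁^a mod q = 130^60 mod 919.
130^1 ≡ 130 (mod 919)
130^2 = (130^1)^2 ≡ 130^2 = 16900 ≡ 358 (mod 919)
130^4 = (130^2)^2 ≡ 358^2 = 128164 ≡ 423 (mod 919)
130^8 = (130^4)^2 ≡ 423^2 = 178929 ≡ 643 (mod 919)
130^16 = (130^8)^2 ≡ 643^2 = 413449 ≡ 818 (mod 919)
130^32 = (130^16)^2 ≡ 818^2 = 669124 ≡ 92 (mod 919)
130^60 = 130^32 · 130^16 · 130^8 · 130^4 ≡ 92 · 818 · 643 · 423 ≡ 813 (mod 919).
So s = 813; s⁻¹ ≡ 26 (mod 919).
m = c₂ · s⁻¹ mod 919 = 539 · 26 mod 919 = 229.

229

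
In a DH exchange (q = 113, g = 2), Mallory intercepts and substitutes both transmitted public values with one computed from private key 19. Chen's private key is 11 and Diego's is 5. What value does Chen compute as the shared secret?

56

Chen receives Mallory's public value M = 2^19 mod 113 instead of the honest one.
2^1 ≡ 2 (mod 113)
2^2 = (2^1)^2 ≡ 2^2 = 4 ≡ 4 (mod 113)
2^4 = (2^2)^2 ≡ 4^2 = 16 ≡ 16 (mod 113)
2^8 = (2^4)^2 ≡ 16^2 = 256 ≡ 30 (mod 113)
2^16 = (2^8)^2 ≡ 30^2 = 900 ≡ 109 (mod 113)
2^19 = 2^16 · 2^2 · 2^1 ≡ 109 · 4 · 2 ≡ 81 (mod 113).
So M = 81. Chen computes K = M^11 mod 113.
81^1 ≡ 81 (mod 113)
81^2 = (81^1)^2 ≡ 81^2 = 6561 ≡ 7 (mod 113)
81^4 = (81^2)^2 ≡ 7^2 = 49 ≡ 49 (mod 113)
81^8 = (81^4)^2 ≡ 49^2 = 2401 ≡ 28 (mod 113)
81^11 = 81^8 · 81^2 · 81^1 ≡ 28 · 7 · 81 ≡ 56 (mod 113).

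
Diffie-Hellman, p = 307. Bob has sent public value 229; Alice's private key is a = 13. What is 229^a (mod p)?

127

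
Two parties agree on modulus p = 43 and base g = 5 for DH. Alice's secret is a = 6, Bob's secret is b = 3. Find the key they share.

Alice sends A = g^a mod p = 5^6 mod 43.
5^1 ≡ 5 (mod 43)
5^2 = (5^1)^2 ≡ 5^2 = 25 ≡ 25 (mod 43)
5^4 = (5^2)^2 ≡ 25^2 = 625 ≡ 23 (mod 43)
5^6 = 5^4 · 5^2 ≡ 23 · 25 ≡ 16 (mod 43).
So A = 16. Bob then computes K = A^b mod p = 16^3 mod 43.
16^1 ≡ 16 (mod 43)
16^2 = (16^1)^2 ≡ 16^2 = 256 ≡ 41 (mod 43)
16^3 = 16^2 · 16^1 ≡ 41 · 16 ≡ 11 (mod 43).

11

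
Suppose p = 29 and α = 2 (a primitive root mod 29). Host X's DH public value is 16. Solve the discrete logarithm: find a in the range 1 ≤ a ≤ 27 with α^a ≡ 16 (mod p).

4

Try successive powers of 2 modulo 29:
2^1 ≡ 2
2^2 ≡ 4
2^3 ≡ 8
2^4 ≡ 16
Found: a = 4.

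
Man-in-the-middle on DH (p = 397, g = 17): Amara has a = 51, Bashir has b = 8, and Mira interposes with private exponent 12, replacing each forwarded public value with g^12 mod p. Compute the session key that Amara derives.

Amara receives Mira's public value M = 17^12 mod 397 instead of the honest one.
17^1 ≡ 17 (mod 397)
17^2 = (17^1)^2 ≡ 17^2 = 289 ≡ 289 (mod 397)
17^4 = (17^2)^2 ≡ 289^2 = 83521 ≡ 151 (mod 397)
17^8 = (17^4)^2 ≡ 151^2 = 22801 ≡ 172 (mod 397)
17^12 = 17^8 · 17^4 ≡ 172 · 151 ≡ 167 (mod 397).
So M = 167. Amara computes K = M^51 mod 397.
167^1 ≡ 167 (mod 397)
167^2 = (167^1)^2 ≡ 167^2 = 27889 ≡ 99 (mod 397)
167^4 = (167^2)^2 ≡ 99^2 = 9801 ≡ 273 (mod 397)
167^8 = (167^4)^2 ≡ 273^2 = 74529 ≡ 290 (mod 397)
167^16 = (167^8)^2 ≡ 290^2 = 84100 ≡ 333 (mod 397)
167^32 = (167^16)^2 ≡ 333^2 = 110889 ≡ 126 (mod 397)
167^51 = 167^32 · 167^16 · 167^2 · 167^1 ≡ 126 · 333 · 99 · 167 ≡ 16 (mod 397).

16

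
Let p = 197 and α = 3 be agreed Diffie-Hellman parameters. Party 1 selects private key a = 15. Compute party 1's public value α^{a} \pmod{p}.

18

Public value = 3^{15} \pmod{197}.
3^1 ≡ 3 (mod 197)
3^2 = (3^1)^2 ≡ 3^2 = 9 ≡ 9 (mod 197)
3^4 = (3^2)^2 ≡ 9^2 = 81 ≡ 81 (mod 197)
3^8 = (3^4)^2 ≡ 81^2 = 6561 ≡ 60 (mod 197)
3^15 = 3^8 · 3^4 · 3^2 · 3^1 ≡ 60 · 81 · 9 · 3 ≡ 18 (mod 197).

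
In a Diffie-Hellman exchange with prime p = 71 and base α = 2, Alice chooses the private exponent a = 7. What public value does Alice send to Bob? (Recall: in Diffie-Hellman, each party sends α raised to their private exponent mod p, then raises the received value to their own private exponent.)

57

Public value = 2^7 mod 71.
2^1 ≡ 2 (mod 71)
2^2 = (2^1)^2 ≡ 2^2 = 4 ≡ 4 (mod 71)
2^4 = (2^2)^2 ≡ 4^2 = 16 ≡ 16 (mod 71)
2^7 = 2^4 · 2^2 · 2^1 ≡ 16 · 4 · 2 ≡ 57 (mod 71).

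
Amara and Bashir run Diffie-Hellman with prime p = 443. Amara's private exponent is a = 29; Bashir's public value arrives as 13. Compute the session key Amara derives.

428

Shared key K = 13^29 mod 443.
13^1 ≡ 13 (mod 443)
13^2 = (13^1)^2 ≡ 13^2 = 169 ≡ 169 (mod 443)
13^4 = (13^2)^2 ≡ 169^2 = 28561 ≡ 209 (mod 443)
13^8 = (13^4)^2 ≡ 209^2 = 43681 ≡ 267 (mod 443)
13^16 = (13^8)^2 ≡ 267^2 = 71289 ≡ 409 (mod 443)
13^29 = 13^16 · 13^8 · 13^4 · 13^1 ≡ 409 · 267 · 209 · 13 ≡ 428 (mod 443).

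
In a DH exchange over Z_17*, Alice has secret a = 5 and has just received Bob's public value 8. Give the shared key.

Shared key K = 8^5 mod 17.
8^1 ≡ 8 (mod 17)
8^2 = (8^1)^2 ≡ 8^2 = 64 ≡ 13 (mod 17)
8^4 = (8^2)^2 ≡ 13^2 = 169 ≡ 16 (mod 17)
8^5 = 8^4 · 8^1 ≡ 16 · 8 ≡ 9 (mod 17).

9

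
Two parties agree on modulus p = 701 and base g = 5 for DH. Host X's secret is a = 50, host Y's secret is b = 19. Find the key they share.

369

Host X sends A = g^a mod p = 5^50 mod 701.
5^1 ≡ 5 (mod 701)
5^2 = (5^1)^2 ≡ 5^2 = 25 ≡ 25 (mod 701)
5^4 = (5^2)^2 ≡ 25^2 = 625 ≡ 625 (mod 701)
5^8 = (5^4)^2 ≡ 625^2 = 390625 ≡ 168 (mod 701)
5^16 = (5^8)^2 ≡ 168^2 = 28224 ≡ 184 (mod 701)
5^32 = (5^16)^2 ≡ 184^2 = 33856 ≡ 208 (mod 701)
5^50 = 5^32 · 5^16 · 5^2 ≡ 208 · 184 · 25 ≡ 636 (mod 701).
So A = 636. Host Y then computes K = A^b mod p = 636^19 mod 701.
636^1 ≡ 636 (mod 701)
636^2 = (636^1)^2 ≡ 636^2 = 404496 ≡ 19 (mod 701)
636^4 = (636^2)^2 ≡ 19^2 = 361 ≡ 361 (mod 701)
636^8 = (636^4)^2 ≡ 361^2 = 130321 ≡ 636 (mod 701)
636^16 = (636^8)^2 ≡ 636^2 = 404496 ≡ 19 (mod 701)
636^19 = 636^16 · 636^2 · 636^1 ≡ 19 · 19 · 636 ≡ 369 (mod 701).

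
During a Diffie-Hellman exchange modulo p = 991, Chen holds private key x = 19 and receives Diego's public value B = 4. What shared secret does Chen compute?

Shared key K = 4^19 mod 991.
4^1 ≡ 4 (mod 991)
4^2 = (4^1)^2 ≡ 4^2 = 16 ≡ 16 (mod 991)
4^4 = (4^2)^2 ≡ 16^2 = 256 ≡ 256 (mod 991)
4^8 = (4^4)^2 ≡ 256^2 = 65536 ≡ 130 (mod 991)
4^16 = (4^8)^2 ≡ 130^2 = 16900 ≡ 53 (mod 991)
4^19 = 4^16 · 4^2 · 4^1 ≡ 53 · 16 · 4 ≡ 419 (mod 991).

419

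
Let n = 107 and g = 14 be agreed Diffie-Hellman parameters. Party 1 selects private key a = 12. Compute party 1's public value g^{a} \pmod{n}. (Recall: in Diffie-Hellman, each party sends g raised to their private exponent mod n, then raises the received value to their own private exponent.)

27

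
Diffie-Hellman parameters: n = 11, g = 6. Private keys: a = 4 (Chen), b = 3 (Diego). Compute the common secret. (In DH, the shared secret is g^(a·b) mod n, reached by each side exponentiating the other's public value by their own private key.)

3

Diego sends B = g^b mod n = 6^3 mod 11.
6^1 ≡ 6 (mod 11)
6^2 = (6^1)^2 ≡ 6^2 = 36 ≡ 3 (mod 11)
6^3 = 6^2 · 6^1 ≡ 3 · 6 ≡ 7 (mod 11).
So B = 7. Chen then computes K = B^a mod n = 7^4 mod 11.
7^1 ≡ 7 (mod 11)
7^2 = (7^1)^2 ≡ 7^2 = 49 ≡ 5 (mod 11)
7^4 = (7^2)^2 ≡ 5^2 = 25 ≡ 3 (mod 11)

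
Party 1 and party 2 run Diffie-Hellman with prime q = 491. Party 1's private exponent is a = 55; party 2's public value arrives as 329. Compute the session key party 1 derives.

Shared key K = 329^55 mod 491.
329^1 ≡ 329 (mod 491)
329^2 = (329^1)^2 ≡ 329^2 = 108241 ≡ 221 (mod 491)
329^4 = (329^2)^2 ≡ 221^2 = 48841 ≡ 232 (mod 491)
329^8 = (329^4)^2 ≡ 232^2 = 53824 ≡ 305 (mod 491)
329^16 = (329^8)^2 ≡ 305^2 = 93025 ≡ 226 (mod 491)
329^32 = (329^16)^2 ≡ 226^2 = 51076 ≡ 12 (mod 491)
329^55 = 329^32 · 329^16 · 329^4 · 329^2 · 329^1 ≡ 12 · 226 · 232 · 221 · 329 ≡ 386 (mod 491).

386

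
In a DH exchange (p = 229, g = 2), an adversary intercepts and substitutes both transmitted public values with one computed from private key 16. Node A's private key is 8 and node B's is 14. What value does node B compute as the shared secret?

Node B receives an adversary's public value M = 2^16 mod 229 instead of the honest one.
2^1 ≡ 2 (mod 229)
2^2 = (2^1)^2 ≡ 2^2 = 4 ≡ 4 (mod 229)
2^4 = (2^2)^2 ≡ 4^2 = 16 ≡ 16 (mod 229)
2^8 = (2^4)^2 ≡ 16^2 = 256 ≡ 27 (mod 229)
2^16 = (2^8)^2 ≡ 27^2 = 729 ≡ 42 (mod 229)
So M = 42. Node B computes K = M^14 mod 229.
42^1 ≡ 42 (mod 229)
42^2 = (42^1)^2 ≡ 42^2 = 1764 ≡ 161 (mod 229)
42^4 = (42^2)^2 ≡ 161^2 = 25921 ≡ 44 (mod 229)
42^8 = (42^4)^2 ≡ 44^2 = 1936 ≡ 104 (mod 229)
42^14 = 42^8 · 42^4 · 42^2 ≡ 104 · 44 · 161 ≡ 43 (mod 229).

43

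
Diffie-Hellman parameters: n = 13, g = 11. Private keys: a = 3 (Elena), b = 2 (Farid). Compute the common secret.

Elena sends A = g^a mod n = 11^3 mod 13.
11^1 ≡ 11 (mod 13)
11^2 = (11^1)^2 ≡ 11^2 = 121 ≡ 4 (mod 13)
11^3 = 11^2 · 11^1 ≡ 4 · 11 ≡ 5 (mod 13).
So A = 5. Farid then computes K = A^b mod n = 5^2 mod 13.
5^1 ≡ 5 (mod 13)
5^2 = (5^1)^2 ≡ 5^2 = 25 ≡ 12 (mod 13)

12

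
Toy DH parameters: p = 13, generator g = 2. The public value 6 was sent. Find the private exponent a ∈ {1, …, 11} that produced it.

Try successive powers of 2 modulo 13:
2^1 ≡ 2
2^2 ≡ 4
2^3 ≡ 8
2^4 ≡ 3
2^5 ≡ 6
Found: a = 5.

5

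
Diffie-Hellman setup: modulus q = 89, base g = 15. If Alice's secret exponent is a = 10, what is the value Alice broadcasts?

17

Public value = 15^10 mod 89.
15^1 ≡ 15 (mod 89)
15^2 = (15^1)^2 ≡ 15^2 = 225 ≡ 47 (mod 89)
15^4 = (15^2)^2 ≡ 47^2 = 2209 ≡ 73 (mod 89)
15^8 = (15^4)^2 ≡ 73^2 = 5329 ≡ 78 (mod 89)
15^10 = 15^8 · 15^2 ≡ 78 · 47 ≡ 17 (mod 89).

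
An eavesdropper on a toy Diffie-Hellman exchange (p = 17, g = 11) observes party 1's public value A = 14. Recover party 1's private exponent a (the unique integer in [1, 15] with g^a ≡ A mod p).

15

Try successive powers of 11 modulo 17:
11^1 ≡ 11
11^2 ≡ 2
11^3 ≡ 5
11^4 ≡ 4
11^5 ≡ 10
11^6 ≡ 8
11^7 ≡ 3
11^8 ≡ 16
11^9 ≡ 6
11^10 ≡ 15
11^11 ≡ 12
11^12 ≡ 13
11^13 ≡ 7
11^14 ≡ 9
11^15 ≡ 14
Found: a = 15.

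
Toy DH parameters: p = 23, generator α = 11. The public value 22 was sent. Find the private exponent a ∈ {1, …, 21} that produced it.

Try successive powers of 11 modulo 23:
11^1 ≡ 11
11^2 ≡ 6
11^3 ≡ 20
11^4 ≡ 13
11^5 ≡ 5
11^6 ≡ 9
11^7 ≡ 7
11^8 ≡ 8
11^9 ≡ 19
11^10 ≡ 2
11^11 ≡ 22
Found: a = 11.

11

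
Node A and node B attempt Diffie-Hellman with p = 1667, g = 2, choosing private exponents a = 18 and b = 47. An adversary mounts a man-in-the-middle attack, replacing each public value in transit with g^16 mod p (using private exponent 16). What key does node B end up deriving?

Node B receives an adversary's public value M = 2^16 mod 1667 instead of the honest one.
2^1 ≡ 2 (mod 1667)
2^2 = (2^1)^2 ≡ 2^2 = 4 ≡ 4 (mod 1667)
2^4 = (2^2)^2 ≡ 4^2 = 16 ≡ 16 (mod 1667)
2^8 = (2^4)^2 ≡ 16^2 = 256 ≡ 256 (mod 1667)
2^16 = (2^8)^2 ≡ 256^2 = 65536 ≡ 523 (mod 1667)
So M = 523. Node B computes K = M^47 mod 1667.
523^1 ≡ 523 (mod 1667)
523^2 = (523^1)^2 ≡ 523^2 = 273529 ≡ 141 (mod 1667)
523^4 = (523^2)^2 ≡ 141^2 = 19881 ≡ 1544 (mod 1667)
523^8 = (523^4)^2 ≡ 1544^2 = 2383936 ≡ 126 (mod 1667)
523^16 = (523^8)^2 ≡ 126^2 = 15876 ≡ 873 (mod 1667)
523^32 = (523^16)^2 ≡ 873^2 = 762129 ≡ 310 (mod 1667)
523^47 = 523^32 · 523^8 · 523^4 · 523^2 · 523^1 ≡ 310 · 126 · 1544 · 141 · 523 ≡ 1037 (mod 1667).

1037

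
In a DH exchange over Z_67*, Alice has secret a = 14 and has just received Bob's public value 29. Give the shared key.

Shared key K = 29^14 mod 67.
29^1 ≡ 29 (mod 67)
29^2 = (29^1)^2 ≡ 29^2 = 841 ≡ 37 (mod 67)
29^4 = (29^2)^2 ≡ 37^2 = 1369 ≡ 29 (mod 67)
29^8 = (29^4)^2 ≡ 29^2 = 841 ≡ 37 (mod 67)
29^14 = 29^8 · 29^4 · 29^2 ≡ 37 · 29 · 37 ≡ 37 (mod 67).

37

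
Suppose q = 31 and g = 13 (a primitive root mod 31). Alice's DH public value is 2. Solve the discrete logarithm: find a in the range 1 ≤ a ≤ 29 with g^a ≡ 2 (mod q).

24

Try successive powers of 13 modulo 31:
13^1 ≡ 13
13^2 ≡ 14
13^3 ≡ 27
13^4 ≡ 10
13^5 ≡ 6
13^6 ≡ 16
13^7 ≡ 22
13^8 ≡ 7
13^9 ≡ 29
13^10 ≡ 5
13^11 ≡ 3
13^12 ≡ 8
13^13 ≡ 11
13^14 ≡ 19
13^15 ≡ 30
13^16 ≡ 18
13^17 ≡ 17
13^18 ≡ 4
13^19 ≡ 21
13^20 ≡ 25
13^21 ≡ 15
13^22 ≡ 9
13^23 ≡ 24
13^24 ≡ 2
Found: a = 24.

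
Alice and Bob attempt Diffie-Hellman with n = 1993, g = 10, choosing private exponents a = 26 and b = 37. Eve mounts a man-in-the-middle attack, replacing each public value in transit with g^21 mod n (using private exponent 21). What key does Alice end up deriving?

Alice receives Eve's public value M = 10^21 mod 1993 instead of the honest one.
10^1 ≡ 10 (mod 1993)
10^2 = (10^1)^2 ≡ 10^2 = 100 ≡ 100 (mod 1993)
10^4 = (10^2)^2 ≡ 100^2 = 10000 ≡ 35 (mod 1993)
10^8 = (10^4)^2 ≡ 35^2 = 1225 ≡ 1225 (mod 1993)
10^16 = (10^8)^2 ≡ 1225^2 = 1500625 ≡ 1889 (mod 1993)
10^21 = 10^16 · 10^4 · 10^1 ≡ 1889 · 35 · 10 ≡ 1467 (mod 1993).
So M = 1467. Alice computes K = M^26 mod 1993.
1467^1 ≡ 1467 (mod 1993)
1467^2 = (1467^1)^2 ≡ 1467^2 = 2152089 ≡ 1642 (mod 1993)
1467^4 = (1467^2)^2 ≡ 1642^2 = 2696164 ≡ 1628 (mod 1993)
1467^8 = (1467^4)^2 ≡ 1628^2 = 2650384 ≡ 1687 (mod 1993)
1467^16 = (1467^8)^2 ≡ 1687^2 = 2845969 ≡ 1958 (mod 1993)
1467^26 = 1467^16 · 1467^8 · 1467^2 ≡ 1958 · 1687 · 1642 ≡ 1581 (mod 1993).

1581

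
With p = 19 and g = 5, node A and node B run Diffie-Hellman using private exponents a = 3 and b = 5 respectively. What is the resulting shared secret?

7

Node A sends A = g^a mod p = 5^3 mod 19.
5^1 ≡ 5 (mod 19)
5^2 = (5^1)^2 ≡ 5^2 = 25 ≡ 6 (mod 19)
5^3 = 5^2 · 5^1 ≡ 6 · 5 ≡ 11 (mod 19).
So A = 11. Node B then computes K = A^b mod p = 11^5 mod 19.
11^1 ≡ 11 (mod 19)
11^2 = (11^1)^2 ≡ 11^2 = 121 ≡ 7 (mod 19)
11^4 = (11^2)^2 ≡ 7^2 = 49 ≡ 11 (mod 19)
11^5 = 11^4 · 11^1 ≡ 11 · 11 ≡ 7 (mod 19).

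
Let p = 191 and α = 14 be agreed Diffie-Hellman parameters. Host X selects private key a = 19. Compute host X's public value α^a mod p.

190

Public value = 14^19 mod 191.
14^1 ≡ 14 (mod 191)
14^2 = (14^1)^2 ≡ 14^2 = 196 ≡ 5 (mod 191)
14^4 = (14^2)^2 ≡ 5^2 = 25 ≡ 25 (mod 191)
14^8 = (14^4)^2 ≡ 25^2 = 625 ≡ 52 (mod 191)
14^16 = (14^8)^2 ≡ 52^2 = 2704 ≡ 30 (mod 191)
14^19 = 14^16 · 14^2 · 14^1 ≡ 30 · 5 · 14 ≡ 190 (mod 191).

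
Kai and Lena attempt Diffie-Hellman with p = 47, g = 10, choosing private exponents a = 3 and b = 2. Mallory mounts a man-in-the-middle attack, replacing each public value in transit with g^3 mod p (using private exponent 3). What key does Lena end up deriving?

Lena receives Mallory's public value M = 10^3 mod 47 instead of the honest one.
10^1 ≡ 10 (mod 47)
10^2 = (10^1)^2 ≡ 10^2 = 100 ≡ 6 (mod 47)
10^3 = 10^2 · 10^1 ≡ 6 · 10 ≡ 13 (mod 47).
So M = 13. Lena computes K = M^2 mod 47.
13^1 ≡ 13 (mod 47)
13^2 = (13^1)^2 ≡ 13^2 = 169 ≡ 28 (mod 47)

28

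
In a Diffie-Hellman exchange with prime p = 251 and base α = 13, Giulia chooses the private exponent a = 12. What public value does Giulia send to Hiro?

Public value = 13^12 mod 251.
13^1 ≡ 13 (mod 251)
13^2 = (13^1)^2 ≡ 13^2 = 169 ≡ 169 (mod 251)
13^4 = (13^2)^2 ≡ 169^2 = 28561 ≡ 198 (mod 251)
13^8 = (13^4)^2 ≡ 198^2 = 39204 ≡ 48 (mod 251)
13^12 = 13^8 · 13^4 ≡ 48 · 198 ≡ 217 (mod 251).

217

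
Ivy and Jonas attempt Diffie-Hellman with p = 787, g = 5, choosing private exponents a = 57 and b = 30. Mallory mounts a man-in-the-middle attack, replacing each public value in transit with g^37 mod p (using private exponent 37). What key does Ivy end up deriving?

Ivy receives Mallory's public value M = 5^37 mod 787 instead of the honest one.
5^1 ≡ 5 (mod 787)
5^2 = (5^1)^2 ≡ 5^2 = 25 ≡ 25 (mod 787)
5^4 = (5^2)^2 ≡ 25^2 = 625 ≡ 625 (mod 787)
5^8 = (5^4)^2 ≡ 625^2 = 390625 ≡ 273 (mod 787)
5^16 = (5^8)^2 ≡ 273^2 = 74529 ≡ 551 (mod 787)
5^32 = (5^16)^2 ≡ 551^2 = 303601 ≡ 606 (mod 787)
5^37 = 5^32 · 5^4 · 5^1 ≡ 606 · 625 · 5 ≡ 228 (mod 787).
So M = 228. Ivy computes K = M^57 mod 787.
228^1 ≡ 228 (mod 787)
228^2 = (228^1)^2 ≡ 228^2 = 51984 ≡ 42 (mod 787)
228^4 = (228^2)^2 ≡ 42^2 = 1764 ≡ 190 (mod 787)
228^8 = (228^4)^2 ≡ 190^2 = 36100 ≡ 685 (mod 787)
228^16 = (228^8)^2 ≡ 685^2 = 469225 ≡ 173 (mod 787)
228^32 = (228^16)^2 ≡ 173^2 = 29929 ≡ 23 (mod 787)
228^57 = 228^32 · 228^16 · 228^8 · 228^1 ≡ 23 · 173 · 685 · 228 ≡ 623 (mod 787).

623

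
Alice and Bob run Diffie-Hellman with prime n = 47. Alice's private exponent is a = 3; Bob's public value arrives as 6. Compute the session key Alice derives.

Shared key K = 6^3 mod 47.
6^1 ≡ 6 (mod 47)
6^2 = (6^1)^2 ≡ 6^2 = 36 ≡ 36 (mod 47)
6^3 = 6^2 · 6^1 ≡ 36 · 6 ≡ 28 (mod 47).

28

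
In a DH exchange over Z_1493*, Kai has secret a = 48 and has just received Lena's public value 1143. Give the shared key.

1303

Shared key K = 1143^48 mod 1493.
1143^1 ≡ 1143 (mod 1493)
1143^2 = (1143^1)^2 ≡ 1143^2 = 1306449 ≡ 74 (mod 1493)
1143^4 = (1143^2)^2 ≡ 74^2 = 5476 ≡ 997 (mod 1493)
1143^8 = (1143^4)^2 ≡ 997^2 = 994009 ≡ 1164 (mod 1493)
1143^16 = (1143^8)^2 ≡ 1164^2 = 1354896 ≡ 745 (mod 1493)
1143^32 = (1143^16)^2 ≡ 745^2 = 555025 ≡ 1122 (mod 1493)
1143^48 = 1143^32 · 1143^16 ≡ 1122 · 745 ≡ 1303 (mod 1493).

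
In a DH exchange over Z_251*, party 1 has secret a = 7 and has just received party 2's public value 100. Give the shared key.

249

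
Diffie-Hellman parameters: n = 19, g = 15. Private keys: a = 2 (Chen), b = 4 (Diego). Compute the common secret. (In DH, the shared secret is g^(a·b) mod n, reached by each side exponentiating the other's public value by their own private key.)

5

Diego sends B = g^b mod n = 15^4 mod 19.
15^1 ≡ 15 (mod 19)
15^2 = (15^1)^2 ≡ 15^2 = 225 ≡ 16 (mod 19)
15^4 = (15^2)^2 ≡ 16^2 = 256 ≡ 9 (mod 19)
So B = 9. Chen then computes K = B^a mod n = 9^2 mod 19.
9^1 ≡ 9 (mod 19)
9^2 = (9^1)^2 ≡ 9^2 = 81 ≡ 5 (mod 19)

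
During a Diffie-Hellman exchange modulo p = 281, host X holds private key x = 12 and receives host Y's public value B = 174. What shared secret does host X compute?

218

Shared key K = 174^12 mod 281.
174^1 ≡ 174 (mod 281)
174^2 = (174^1)^2 ≡ 174^2 = 30276 ≡ 209 (mod 281)
174^4 = (174^2)^2 ≡ 209^2 = 43681 ≡ 126 (mod 281)
174^8 = (174^4)^2 ≡ 126^2 = 15876 ≡ 140 (mod 281)
174^12 = 174^8 · 174^4 ≡ 140 · 126 ≡ 218 (mod 281).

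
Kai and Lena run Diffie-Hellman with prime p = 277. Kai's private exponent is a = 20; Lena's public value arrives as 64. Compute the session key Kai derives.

19

Shared key K = 64^20 mod 277.
64^1 ≡ 64 (mod 277)
64^2 = (64^1)^2 ≡ 64^2 = 4096 ≡ 218 (mod 277)
64^4 = (64^2)^2 ≡ 218^2 = 47524 ≡ 157 (mod 277)
64^8 = (64^4)^2 ≡ 157^2 = 24649 ≡ 273 (mod 277)
64^16 = (64^8)^2 ≡ 273^2 = 74529 ≡ 16 (mod 277)
64^20 = 64^16 · 64^4 ≡ 16 · 157 ≡ 19 (mod 277).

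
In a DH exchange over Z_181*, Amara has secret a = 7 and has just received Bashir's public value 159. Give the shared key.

35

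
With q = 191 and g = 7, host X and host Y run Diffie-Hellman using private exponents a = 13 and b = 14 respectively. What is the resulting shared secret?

49

Host Y sends B = g^b mod q = 7^14 mod 191.
7^1 ≡ 7 (mod 191)
7^2 = (7^1)^2 ≡ 7^2 = 49 ≡ 49 (mod 191)
7^4 = (7^2)^2 ≡ 49^2 = 2401 ≡ 109 (mod 191)
7^8 = (7^4)^2 ≡ 109^2 = 11881 ≡ 39 (mod 191)
7^14 = 7^8 · 7^4 · 7^2 ≡ 39 · 109 · 49 ≡ 109 (mod 191).
So B = 109. Host X then computes K = B^a mod q = 109^13 mod 191.
109^1 ≡ 109 (mod 191)
109^2 = (109^1)^2 ≡ 109^2 = 11881 ≡ 39 (mod 191)
109^4 = (109^2)^2 ≡ 39^2 = 1521 ≡ 184 (mod 191)
109^8 = (109^4)^2 ≡ 184^2 = 33856 ≡ 49 (mod 191)
109^13 = 109^8 · 109^4 · 109^1 ≡ 49 · 184 · 109 ≡ 49 (mod 191).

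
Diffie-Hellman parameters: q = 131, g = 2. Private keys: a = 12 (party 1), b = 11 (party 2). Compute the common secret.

4

Party 2 sends B = g^b mod q = 2^11 mod 131.
2^1 ≡ 2 (mod 131)
2^2 = (2^1)^2 ≡ 2^2 = 4 ≡ 4 (mod 131)
2^4 = (2^2)^2 ≡ 4^2 = 16 ≡ 16 (mod 131)
2^8 = (2^4)^2 ≡ 16^2 = 256 ≡ 125 (mod 131)
2^11 = 2^8 · 2^2 · 2^1 ≡ 125 · 4 · 2 ≡ 83 (mod 131).
So B = 83. Party 1 then computes K = B^a mod q = 83^12 mod 131.
83^1 ≡ 83 (mod 131)
83^2 = (83^1)^2 ≡ 83^2 = 6889 ≡ 77 (mod 131)
83^4 = (83^2)^2 ≡ 77^2 = 5929 ≡ 34 (mod 131)
83^8 = (83^4)^2 ≡ 34^2 = 1156 ≡ 108 (mod 131)
83^12 = 83^8 · 83^4 ≡ 108 · 34 ≡ 4 (mod 131).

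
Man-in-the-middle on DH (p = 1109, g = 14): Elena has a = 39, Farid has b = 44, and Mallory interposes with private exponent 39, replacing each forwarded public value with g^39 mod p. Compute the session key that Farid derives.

427

Farid receives Mallory's public value M = 14^39 mod 1109 instead of the honest one.
14^1 ≡ 14 (mod 1109)
14^2 = (14^1)^2 ≡ 14^2 = 196 ≡ 196 (mod 1109)
14^4 = (14^2)^2 ≡ 196^2 = 38416 ≡ 710 (mod 1109)
14^8 = (14^4)^2 ≡ 710^2 = 504100 ≡ 614 (mod 1109)
14^16 = (14^8)^2 ≡ 614^2 = 376996 ≡ 1045 (mod 1109)
14^32 = (14^16)^2 ≡ 1045^2 = 1092025 ≡ 769 (mod 1109)
14^39 = 14^32 · 14^4 · 14^2 · 14^1 ≡ 769 · 710 · 196 · 14 ≡ 773 (mod 1109).
So M = 773. Farid computes K = M^44 mod 1109.
773^1 ≡ 773 (mod 1109)
773^2 = (773^1)^2 ≡ 773^2 = 597529 ≡ 887 (mod 1109)
773^4 = (773^2)^2 ≡ 887^2 = 786769 ≡ 488 (mod 1109)
773^8 = (773^4)^2 ≡ 488^2 = 238144 ≡ 818 (mod 1109)
773^16 = (773^8)^2 ≡ 818^2 = 669124 ≡ 397 (mod 1109)
773^32 = (773^16)^2 ≡ 397^2 = 157609 ≡ 131 (mod 1109)
773^44 = 773^32 · 773^8 · 773^4 ≡ 131 · 818 · 488 ≡ 427 (mod 1109).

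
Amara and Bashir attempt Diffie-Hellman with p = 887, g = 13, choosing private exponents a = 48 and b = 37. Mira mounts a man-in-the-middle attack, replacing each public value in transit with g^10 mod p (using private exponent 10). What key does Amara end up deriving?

Amara receives Mira's public value M = 13^10 mod 887 instead of the honest one.
13^1 ≡ 13 (mod 887)
13^2 = (13^1)^2 ≡ 13^2 = 169 ≡ 169 (mod 887)
13^4 = (13^2)^2 ≡ 169^2 = 28561 ≡ 177 (mod 887)
13^8 = (13^4)^2 ≡ 177^2 = 31329 ≡ 284 (mod 887)
13^10 = 13^8 · 13^2 ≡ 284 · 169 ≡ 98 (mod 887).
So M = 98. Amara computes K = M^48 mod 887.
98^1 ≡ 98 (mod 887)
98^2 = (98^1)^2 ≡ 98^2 = 9604 ≡ 734 (mod 887)
98^4 = (98^2)^2 ≡ 734^2 = 538756 ≡ 347 (mod 887)
98^8 = (98^4)^2 ≡ 347^2 = 120409 ≡ 664 (mod 887)
98^16 = (98^8)^2 ≡ 664^2 = 440896 ≡ 57 (mod 887)
98^32 = (98^16)^2 ≡ 57^2 = 3249 ≡ 588 (mod 887)
98^48 = 98^32 · 98^16 ≡ 588 · 57 ≡ 697 (mod 887).

697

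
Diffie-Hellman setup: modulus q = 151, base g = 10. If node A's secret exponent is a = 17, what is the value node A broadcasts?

Public value = 10^17 mod 151.
10^1 ≡ 10 (mod 151)
10^2 = (10^1)^2 ≡ 10^2 = 100 ≡ 100 (mod 151)
10^4 = (10^2)^2 ≡ 100^2 = 10000 ≡ 34 (mod 151)
10^8 = (10^4)^2 ≡ 34^2 = 1156 ≡ 99 (mod 151)
10^16 = (10^8)^2 ≡ 99^2 = 9801 ≡ 137 (mod 151)
10^17 = 10^16 · 10^1 ≡ 137 · 10 ≡ 11 (mod 151).

11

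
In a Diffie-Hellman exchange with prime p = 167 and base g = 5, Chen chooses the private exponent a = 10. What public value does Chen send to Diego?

133

Public value = 5^{10} \pmod{167}.
5^1 ≡ 5 (mod 167)
5^2 = (5^1)^2 ≡ 5^2 = 25 ≡ 25 (mod 167)
5^4 = (5^2)^2 ≡ 25^2 = 625 ≡ 124 (mod 167)
5^8 = (5^4)^2 ≡ 124^2 = 15376 ≡ 12 (mod 167)
5^10 = 5^8 · 5^2 ≡ 12 · 25 ≡ 133 (mod 167).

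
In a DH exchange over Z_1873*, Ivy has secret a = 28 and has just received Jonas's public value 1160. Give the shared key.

486

Shared key K = 1160^28 mod 1873.
1160^1 ≡ 1160 (mod 1873)
1160^2 = (1160^1)^2 ≡ 1160^2 = 1345600 ≡ 786 (mod 1873)
1160^4 = (1160^2)^2 ≡ 786^2 = 617796 ≡ 1579 (mod 1873)
1160^8 = (1160^4)^2 ≡ 1579^2 = 2493241 ≡ 278 (mod 1873)
1160^16 = (1160^8)^2 ≡ 278^2 = 77284 ≡ 491 (mod 1873)
1160^28 = 1160^16 · 1160^8 · 1160^4 ≡ 491 · 278 · 1579 ≡ 486 (mod 1873).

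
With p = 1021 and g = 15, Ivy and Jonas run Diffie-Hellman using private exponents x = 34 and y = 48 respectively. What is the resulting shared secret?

Ivy sends A = g^x mod p = 15^34 mod 1021.
15^1 ≡ 15 (mod 1021)
15^2 = (15^1)^2 ≡ 15^2 = 225 ≡ 225 (mod 1021)
15^4 = (15^2)^2 ≡ 225^2 = 50625 ≡ 596 (mod 1021)
15^8 = (15^4)^2 ≡ 596^2 = 355216 ≡ 929 (mod 1021)
15^16 = (15^8)^2 ≡ 929^2 = 863041 ≡ 296 (mod 1021)
15^32 = (15^16)^2 ≡ 296^2 = 87616 ≡ 831 (mod 1021)
15^34 = 15^32 · 15^2 ≡ 831 · 225 ≡ 132 (mod 1021).
So A = 132. Jonas then computes K = A^y mod p = 132^48 mod 1021.
132^1 ≡ 132 (mod 1021)
132^2 = (132^1)^2 ≡ 132^2 = 17424 ≡ 67 (mod 1021)
132^4 = (132^2)^2 ≡ 67^2 = 4489 ≡ 405 (mod 1021)
132^8 = (132^4)^2 ≡ 405^2 = 164025 ≡ 665 (mod 1021)
132^16 = (132^8)^2 ≡ 665^2 = 442225 ≡ 132 (mod 1021)
132^32 = (132^16)^2 ≡ 132^2 = 17424 ≡ 67 (mod 1021)
132^48 = 132^32 · 132^16 ≡ 67 · 132 ≡ 676 (mod 1021).

676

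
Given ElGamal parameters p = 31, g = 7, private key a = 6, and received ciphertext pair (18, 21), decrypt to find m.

Shared mask s = c₁^a mod p = 18^6 mod 31.
18^1 ≡ 18 (mod 31)
18^2 = (18^1)^2 ≡ 18^2 = 324 ≡ 14 (mod 31)
18^4 = (18^2)^2 ≡ 14^2 = 196 ≡ 10 (mod 31)
18^6 = 18^4 · 18^2 ≡ 10 · 14 ≡ 16 (mod 31).
So s = 16; s⁻¹ ≡ 2 (mod 31).
m = c₂ · s⁻¹ mod 31 = 21 · 2 mod 31 = 11.

11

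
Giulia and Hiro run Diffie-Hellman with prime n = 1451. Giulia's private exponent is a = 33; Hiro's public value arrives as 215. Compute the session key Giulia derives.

188

Shared key K = 215^33 mod 1451.
215^1 ≡ 215 (mod 1451)
215^2 = (215^1)^2 ≡ 215^2 = 46225 ≡ 1244 (mod 1451)
215^4 = (215^2)^2 ≡ 1244^2 = 1547536 ≡ 770 (mod 1451)
215^8 = (215^4)^2 ≡ 770^2 = 592900 ≡ 892 (mod 1451)
215^16 = (215^8)^2 ≡ 892^2 = 795664 ≡ 516 (mod 1451)
215^32 = (215^16)^2 ≡ 516^2 = 266256 ≡ 723 (mod 1451)
215^33 = 215^32 · 215^1 ≡ 723 · 215 ≡ 188 (mod 1451).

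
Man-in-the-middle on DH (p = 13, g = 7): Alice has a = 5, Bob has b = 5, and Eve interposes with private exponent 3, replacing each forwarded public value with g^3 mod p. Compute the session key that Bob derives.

Bob receives Eve's public value M = 7^3 mod 13 instead of the honest one.
7^1 ≡ 7 (mod 13)
7^2 = (7^1)^2 ≡ 7^2 = 49 ≡ 10 (mod 13)
7^3 = 7^2 · 7^1 ≡ 10 · 7 ≡ 5 (mod 13).
So M = 5. Bob computes K = M^5 mod 13.
5^1 ≡ 5 (mod 13)
5^2 = (5^1)^2 ≡ 5^2 = 25 ≡ 12 (mod 13)
5^4 = (5^2)^2 ≡ 12^2 = 144 ≡ 1 (mod 13)
5^5 = 5^4 · 5^1 ≡ 1 · 5 ≡ 5 (mod 13).

5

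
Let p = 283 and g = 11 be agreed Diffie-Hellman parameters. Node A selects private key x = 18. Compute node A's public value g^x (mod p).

216

Public value = 11^18 (mod 283).
11^1 ≡ 11 (mod 283)
11^2 = (11^1)^2 ≡ 11^2 = 121 ≡ 121 (mod 283)
11^4 = (11^2)^2 ≡ 121^2 = 14641 ≡ 208 (mod 283)
11^8 = (11^4)^2 ≡ 208^2 = 43264 ≡ 248 (mod 283)
11^16 = (11^8)^2 ≡ 248^2 = 61504 ≡ 93 (mod 283)
11^18 = 11^16 · 11^2 ≡ 93 · 121 ≡ 216 (mod 283).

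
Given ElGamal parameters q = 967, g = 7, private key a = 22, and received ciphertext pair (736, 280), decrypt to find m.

848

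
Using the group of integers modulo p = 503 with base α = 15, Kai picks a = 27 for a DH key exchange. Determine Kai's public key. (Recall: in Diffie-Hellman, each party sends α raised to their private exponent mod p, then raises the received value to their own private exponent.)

Public value = 15^27 mod 503.
15^1 ≡ 15 (mod 503)
15^2 = (15^1)^2 ≡ 15^2 = 225 ≡ 225 (mod 503)
15^4 = (15^2)^2 ≡ 225^2 = 50625 ≡ 325 (mod 503)
15^8 = (15^4)^2 ≡ 325^2 = 105625 ≡ 498 (mod 503)
15^16 = (15^8)^2 ≡ 498^2 = 248004 ≡ 25 (mod 503)
15^27 = 15^16 · 15^8 · 15^2 · 15^1 ≡ 25 · 498 · 225 · 15 ≡ 142 (mod 503).

142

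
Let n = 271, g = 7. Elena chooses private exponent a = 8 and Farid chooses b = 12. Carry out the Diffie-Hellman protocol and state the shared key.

69

Elena sends A = g^a mod n = 7^8 mod 271.
7^1 ≡ 7 (mod 271)
7^2 = (7^1)^2 ≡ 7^2 = 49 ≡ 49 (mod 271)
7^4 = (7^2)^2 ≡ 49^2 = 2401 ≡ 233 (mod 271)
7^8 = (7^4)^2 ≡ 233^2 = 54289 ≡ 89 (mod 271)
So A = 89. Farid then computes K = A^b mod n = 89^12 mod 271.
89^1 ≡ 89 (mod 271)
89^2 = (89^1)^2 ≡ 89^2 = 7921 ≡ 62 (mod 271)
89^4 = (89^2)^2 ≡ 62^2 = 3844 ≡ 50 (mod 271)
89^8 = (89^4)^2 ≡ 50^2 = 2500 ≡ 61 (mod 271)
89^12 = 89^8 · 89^4 ≡ 61 · 50 ≡ 69 (mod 271).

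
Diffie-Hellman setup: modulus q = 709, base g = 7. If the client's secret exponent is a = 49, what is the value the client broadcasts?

Public value = 7^{49} \pmod{709}.
7^1 ≡ 7 (mod 709)
7^2 = (7^1)^2 ≡ 7^2 = 49 ≡ 49 (mod 709)
7^4 = (7^2)^2 ≡ 49^2 = 2401 ≡ 274 (mod 709)
7^8 = (7^4)^2 ≡ 274^2 = 75076 ≡ 631 (mod 709)
7^16 = (7^8)^2 ≡ 631^2 = 398161 ≡ 412 (mod 709)
7^32 = (7^16)^2 ≡ 412^2 = 169744 ≡ 293 (mod 709)
7^49 = 7^32 · 7^16 · 7^1 ≡ 293 · 412 · 7 ≡ 593 (mod 709).

593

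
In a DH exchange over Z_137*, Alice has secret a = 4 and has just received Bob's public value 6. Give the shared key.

63

Shared key K = 6^4 mod 137.
6^1 ≡ 6 (mod 137)
6^2 = (6^1)^2 ≡ 6^2 = 36 ≡ 36 (mod 137)
6^4 = (6^2)^2 ≡ 36^2 = 1296 ≡ 63 (mod 137)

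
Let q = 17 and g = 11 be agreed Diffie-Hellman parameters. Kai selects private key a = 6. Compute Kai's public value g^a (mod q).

8

Public value = 11^6 (mod 17).
11^1 ≡ 11 (mod 17)
11^2 = (11^1)^2 ≡ 11^2 = 121 ≡ 2 (mod 17)
11^4 = (11^2)^2 ≡ 2^2 = 4 ≡ 4 (mod 17)
11^6 = 11^4 · 11^2 ≡ 4 · 2 ≡ 8 (mod 17).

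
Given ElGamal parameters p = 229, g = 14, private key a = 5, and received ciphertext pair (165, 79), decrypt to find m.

Shared mask s = c₁^a mod p = 165^5 mod 229.
165^1 ≡ 165 (mod 229)
165^2 = (165^1)^2 ≡ 165^2 = 27225 ≡ 203 (mod 229)
165^4 = (165^2)^2 ≡ 203^2 = 41209 ≡ 218 (mod 229)
165^5 = 165^4 · 165^1 ≡ 218 · 165 ≡ 17 (mod 229).
So s = 17; s⁻¹ ≡ 27 (mod 229).
m = c₂ · s⁻¹ mod 229 = 79 · 27 mod 229 = 72.

72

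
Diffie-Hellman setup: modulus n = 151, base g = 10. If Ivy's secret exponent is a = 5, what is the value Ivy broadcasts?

38

Public value = 10^5 mod 151.
10^1 ≡ 10 (mod 151)
10^2 = (10^1)^2 ≡ 10^2 = 100 ≡ 100 (mod 151)
10^4 = (10^2)^2 ≡ 100^2 = 10000 ≡ 34 (mod 151)
10^5 = 10^4 · 10^1 ≡ 34 · 10 ≡ 38 (mod 151).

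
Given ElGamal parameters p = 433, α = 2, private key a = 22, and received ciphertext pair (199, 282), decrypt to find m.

412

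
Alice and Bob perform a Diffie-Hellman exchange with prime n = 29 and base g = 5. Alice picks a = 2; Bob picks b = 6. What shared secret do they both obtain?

7

Alice sends A = g^a mod n = 5^2 mod 29.
5^1 ≡ 5 (mod 29)
5^2 = (5^1)^2 ≡ 5^2 = 25 ≡ 25 (mod 29)
So A = 25. Bob then computes K = A^b mod n = 25^6 mod 29.
25^1 ≡ 25 (mod 29)
25^2 = (25^1)^2 ≡ 25^2 = 625 ≡ 16 (mod 29)
25^4 = (25^2)^2 ≡ 16^2 = 256 ≡ 24 (mod 29)
25^6 = 25^4 · 25^2 ≡ 24 · 16 ≡ 7 (mod 29).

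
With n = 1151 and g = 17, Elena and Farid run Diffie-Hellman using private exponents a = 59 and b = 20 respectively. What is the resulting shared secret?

43

Farid sends B = g^b mod n = 17^20 mod 1151.
17^1 ≡ 17 (mod 1151)
17^2 = (17^1)^2 ≡ 17^2 = 289 ≡ 289 (mod 1151)
17^4 = (17^2)^2 ≡ 289^2 = 83521 ≡ 649 (mod 1151)
17^8 = (17^4)^2 ≡ 649^2 = 421201 ≡ 1086 (mod 1151)
17^16 = (17^8)^2 ≡ 1086^2 = 1179396 ≡ 772 (mod 1151)
17^20 = 17^16 · 17^4 ≡ 772 · 649 ≡ 343 (mod 1151).
So B = 343. Elena then computes K = B^a mod n = 343^59 mod 1151.
343^1 ≡ 343 (mod 1151)
343^2 = (343^1)^2 ≡ 343^2 = 117649 ≡ 247 (mod 1151)
343^4 = (343^2)^2 ≡ 247^2 = 61009 ≡ 6 (mod 1151)
343^8 = (343^4)^2 ≡ 6^2 = 36 ≡ 36 (mod 1151)
343^16 = (343^8)^2 ≡ 36^2 = 1296 ≡ 145 (mod 1151)
343^32 = (343^16)^2 ≡ 145^2 = 21025 ≡ 307 (mod 1151)
343^59 = 343^32 · 343^16 · 343^8 · 343^2 · 343^1 ≡ 307 · 145 · 36 · 247 · 343 ≡ 43 (mod 1151).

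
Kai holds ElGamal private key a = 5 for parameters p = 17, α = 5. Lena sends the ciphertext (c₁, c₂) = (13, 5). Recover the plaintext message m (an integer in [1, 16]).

3

Shared mask s = c₁^a mod p = 13^5 mod 17.
13^1 ≡ 13 (mod 17)
13^2 = (13^1)^2 ≡ 13^2 = 169 ≡ 16 (mod 17)
13^4 = (13^2)^2 ≡ 16^2 = 256 ≡ 1 (mod 17)
13^5 = 13^4 · 13^1 ≡ 1 · 13 ≡ 13 (mod 17).
So s = 13; s⁻¹ ≡ 4 (mod 17).
m = c₂ · s⁻¹ mod 17 = 5 · 4 mod 17 = 3.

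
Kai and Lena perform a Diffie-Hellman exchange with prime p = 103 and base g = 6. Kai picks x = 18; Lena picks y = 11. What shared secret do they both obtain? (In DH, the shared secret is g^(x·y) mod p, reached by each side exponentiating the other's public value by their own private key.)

Kai sends A = g^x mod p = 6^18 mod 103.
6^1 ≡ 6 (mod 103)
6^2 = (6^1)^2 ≡ 6^2 = 36 ≡ 36 (mod 103)
6^4 = (6^2)^2 ≡ 36^2 = 1296 ≡ 60 (mod 103)
6^8 = (6^4)^2 ≡ 60^2 = 3600 ≡ 98 (mod 103)
6^16 = (6^8)^2 ≡ 98^2 = 9604 ≡ 25 (mod 103)
6^18 = 6^16 · 6^2 ≡ 25 · 36 ≡ 76 (mod 103).
So A = 76. Lena then computes K = A^y mod p = 76^11 mod 103.
76^1 ≡ 76 (mod 103)
76^2 = (76^1)^2 ≡ 76^2 = 5776 ≡ 8 (mod 103)
76^4 = (76^2)^2 ≡ 8^2 = 64 ≡ 64 (mod 103)
76^8 = (76^4)^2 ≡ 64^2 = 4096 ≡ 79 (mod 103)
76^11 = 76^8 · 76^2 · 76^1 ≡ 79 · 8 · 76 ≡ 34 (mod 103).

34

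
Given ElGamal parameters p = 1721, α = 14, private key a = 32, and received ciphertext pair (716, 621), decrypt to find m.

496

Shared mask s = c₁^a mod p = 716^32 mod 1721.
716^1 ≡ 716 (mod 1721)
716^2 = (716^1)^2 ≡ 716^2 = 512656 ≡ 1519 (mod 1721)
716^4 = (716^2)^2 ≡ 1519^2 = 2307361 ≡ 1221 (mod 1721)
716^8 = (716^4)^2 ≡ 1221^2 = 1490841 ≡ 455 (mod 1721)
716^16 = (716^8)^2 ≡ 455^2 = 207025 ≡ 505 (mod 1721)
716^32 = (716^16)^2 ≡ 505^2 = 255025 ≡ 317 (mod 1721)
So s = 317; s⁻¹ ≡ 1683 (mod 1721).
m = c₂ · s⁻¹ mod 1721 = 621 · 1683 mod 1721 = 496.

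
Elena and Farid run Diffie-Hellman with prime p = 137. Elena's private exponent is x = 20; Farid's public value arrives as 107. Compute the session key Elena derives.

Shared key K = 107^20 mod 137.
107^1 ≡ 107 (mod 137)
107^2 = (107^1)^2 ≡ 107^2 = 11449 ≡ 78 (mod 137)
107^4 = (107^2)^2 ≡ 78^2 = 6084 ≡ 56 (mod 137)
107^8 = (107^4)^2 ≡ 56^2 = 3136 ≡ 122 (mod 137)
107^16 = (107^8)^2 ≡ 122^2 = 14884 ≡ 88 (mod 137)
107^20 = 107^16 · 107^4 ≡ 88 · 56 ≡ 133 (mod 137).

133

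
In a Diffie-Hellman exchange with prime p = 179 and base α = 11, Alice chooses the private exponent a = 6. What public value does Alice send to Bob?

177

Public value = 11^6 mod 179.
11^1 ≡ 11 (mod 179)
11^2 = (11^1)^2 ≡ 11^2 = 121 ≡ 121 (mod 179)
11^4 = (11^2)^2 ≡ 121^2 = 14641 ≡ 142 (mod 179)
11^6 = 11^4 · 11^2 ≡ 142 · 121 ≡ 177 (mod 179).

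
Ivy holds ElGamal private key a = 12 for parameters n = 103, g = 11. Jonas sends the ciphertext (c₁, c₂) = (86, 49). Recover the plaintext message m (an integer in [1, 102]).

Shared mask s = c₁^a mod n = 86^12 mod 103.
86^1 ≡ 86 (mod 103)
86^2 = (86^1)^2 ≡ 86^2 = 7396 ≡ 83 (mod 103)
86^4 = (86^2)^2 ≡ 83^2 = 6889 ≡ 91 (mod 103)
86^8 = (86^4)^2 ≡ 91^2 = 8281 ≡ 41 (mod 103)
86^12 = 86^8 · 86^4 ≡ 41 · 91 ≡ 23 (mod 103).
So s = 23; s⁻¹ ≡ 9 (mod 103).
m = c₂ · s⁻¹ mod 103 = 49 · 9 mod 103 = 29.

29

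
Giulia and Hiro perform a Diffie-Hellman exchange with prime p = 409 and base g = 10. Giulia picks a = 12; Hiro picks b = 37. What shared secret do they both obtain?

Giulia sends A = g^a mod p = 10^12 mod 409.
10^1 ≡ 10 (mod 409)
10^2 = (10^1)^2 ≡ 10^2 = 100 ≡ 100 (mod 409)
10^4 = (10^2)^2 ≡ 100^2 = 10000 ≡ 184 (mod 409)
10^8 = (10^4)^2 ≡ 184^2 = 33856 ≡ 318 (mod 409)
10^12 = 10^8 · 10^4 ≡ 318 · 184 ≡ 25 (mod 409).
So A = 25. Hiro then computes K = A^b mod p = 25^37 mod 409.
25^1 ≡ 25 (mod 409)
25^2 = (25^1)^2 ≡ 25^2 = 625 ≡ 216 (mod 409)
25^4 = (25^2)^2 ≡ 216^2 = 46656 ≡ 30 (mod 409)
25^8 = (25^4)^2 ≡ 30^2 = 900 ≡ 82 (mod 409)
25^16 = (25^8)^2 ≡ 82^2 = 6724 ≡ 180 (mod 409)
25^32 = (25^16)^2 ≡ 180^2 = 32400 ≡ 89 (mod 409)
25^37 = 25^32 · 25^4 · 25^1 ≡ 89 · 30 · 25 ≡ 83 (mod 409).

83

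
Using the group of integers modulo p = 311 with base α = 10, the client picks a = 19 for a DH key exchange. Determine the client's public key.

229

Public value = 10^{19} \pmod{311}.
10^1 ≡ 10 (mod 311)
10^2 = (10^1)^2 ≡ 10^2 = 100 ≡ 100 (mod 311)
10^4 = (10^2)^2 ≡ 100^2 = 10000 ≡ 48 (mod 311)
10^8 = (10^4)^2 ≡ 48^2 = 2304 ≡ 127 (mod 311)
10^16 = (10^8)^2 ≡ 127^2 = 16129 ≡ 268 (mod 311)
10^19 = 10^16 · 10^2 · 10^1 ≡ 268 · 100 · 10 ≡ 229 (mod 311).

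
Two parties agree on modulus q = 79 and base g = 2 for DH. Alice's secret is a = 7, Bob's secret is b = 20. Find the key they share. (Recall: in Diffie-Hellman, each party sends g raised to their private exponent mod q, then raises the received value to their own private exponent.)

Bob sends B = g^b mod q = 2^20 mod 79.
2^1 ≡ 2 (mod 79)
2^2 = (2^1)^2 ≡ 2^2 = 4 ≡ 4 (mod 79)
2^4 = (2^2)^2 ≡ 4^2 = 16 ≡ 16 (mod 79)
2^8 = (2^4)^2 ≡ 16^2 = 256 ≡ 19 (mod 79)
2^16 = (2^8)^2 ≡ 19^2 = 361 ≡ 45 (mod 79)
2^20 = 2^16 · 2^4 ≡ 45 · 16 ≡ 9 (mod 79).
So B = 9. Alice then computes K = B^a mod q = 9^7 mod 79.
9^1 ≡ 9 (mod 79)
9^2 = (9^1)^2 ≡ 9^2 = 81 ≡ 2 (mod 79)
9^4 = (9^2)^2 ≡ 2^2 = 4 ≡ 4 (mod 79)
9^7 = 9^4 · 9^2 · 9^1 ≡ 4 · 2 · 9 ≡ 72 (mod 79).

72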